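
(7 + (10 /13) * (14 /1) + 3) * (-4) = -83.08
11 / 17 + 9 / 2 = 175 / 34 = 5.15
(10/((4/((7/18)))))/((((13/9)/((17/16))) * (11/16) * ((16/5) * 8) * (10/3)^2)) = 1071/292864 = 0.00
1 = 1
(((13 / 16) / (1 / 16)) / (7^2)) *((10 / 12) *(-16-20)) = -390 / 49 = -7.96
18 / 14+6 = 51 / 7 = 7.29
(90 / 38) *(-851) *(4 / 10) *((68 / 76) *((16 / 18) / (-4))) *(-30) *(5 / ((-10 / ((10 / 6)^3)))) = 36167500 / 3249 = 11131.89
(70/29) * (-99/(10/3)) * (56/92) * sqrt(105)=-29106 * sqrt(105)/667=-447.15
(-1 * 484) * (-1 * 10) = 4840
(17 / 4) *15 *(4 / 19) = 255 / 19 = 13.42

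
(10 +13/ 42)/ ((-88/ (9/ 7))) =-1299/ 8624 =-0.15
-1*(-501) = 501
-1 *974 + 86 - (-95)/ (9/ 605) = 49483/ 9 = 5498.11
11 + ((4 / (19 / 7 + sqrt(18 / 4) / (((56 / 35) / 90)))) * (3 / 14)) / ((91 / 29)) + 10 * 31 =469800 * sqrt(2) / 290082949 + 651816280611 / 2030580643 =321.00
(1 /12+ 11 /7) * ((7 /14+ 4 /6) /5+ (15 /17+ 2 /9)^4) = 1311594297661 /460304276040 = 2.85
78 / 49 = 1.59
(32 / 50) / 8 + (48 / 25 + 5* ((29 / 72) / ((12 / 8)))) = 361 / 108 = 3.34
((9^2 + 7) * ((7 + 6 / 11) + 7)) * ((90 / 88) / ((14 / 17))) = 122400 / 77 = 1589.61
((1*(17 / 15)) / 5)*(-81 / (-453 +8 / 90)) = 4131 / 101905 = 0.04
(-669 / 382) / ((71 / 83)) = -55527 / 27122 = -2.05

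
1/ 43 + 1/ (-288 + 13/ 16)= 3907/ 197585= 0.02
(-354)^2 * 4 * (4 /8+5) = 2756952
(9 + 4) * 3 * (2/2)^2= 39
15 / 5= 3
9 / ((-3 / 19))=-57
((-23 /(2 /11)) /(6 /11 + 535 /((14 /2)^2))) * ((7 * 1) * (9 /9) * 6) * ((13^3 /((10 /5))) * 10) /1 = -31457821395 /6179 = -5091086.16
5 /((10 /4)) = 2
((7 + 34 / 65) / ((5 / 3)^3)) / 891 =163 / 89375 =0.00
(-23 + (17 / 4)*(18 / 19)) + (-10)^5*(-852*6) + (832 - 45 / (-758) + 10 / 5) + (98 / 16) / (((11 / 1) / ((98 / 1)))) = 511200869.65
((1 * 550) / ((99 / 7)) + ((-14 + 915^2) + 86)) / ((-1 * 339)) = -7536023 / 3051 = -2470.02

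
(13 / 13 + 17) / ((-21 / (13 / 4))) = -39 / 14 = -2.79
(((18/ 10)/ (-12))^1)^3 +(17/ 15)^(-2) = 1792197/ 2312000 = 0.78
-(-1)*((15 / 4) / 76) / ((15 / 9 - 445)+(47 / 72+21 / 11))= -1485 / 13265458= -0.00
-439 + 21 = -418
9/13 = 0.69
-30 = -30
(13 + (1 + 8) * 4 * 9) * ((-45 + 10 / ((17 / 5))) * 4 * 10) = -9638200 / 17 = -566952.94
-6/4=-3/2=-1.50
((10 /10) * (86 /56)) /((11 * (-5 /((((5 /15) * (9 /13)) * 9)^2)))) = -31347 /260260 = -0.12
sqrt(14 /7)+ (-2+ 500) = sqrt(2)+ 498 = 499.41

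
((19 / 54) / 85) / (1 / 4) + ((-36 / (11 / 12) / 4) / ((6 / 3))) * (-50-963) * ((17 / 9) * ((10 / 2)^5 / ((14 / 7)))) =370520578543 / 25245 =14676988.65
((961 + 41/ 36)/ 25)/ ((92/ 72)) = 34637/ 1150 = 30.12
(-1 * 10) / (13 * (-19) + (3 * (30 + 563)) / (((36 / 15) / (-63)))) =40 / 187783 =0.00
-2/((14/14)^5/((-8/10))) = 8/5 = 1.60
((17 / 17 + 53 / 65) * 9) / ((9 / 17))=2006 / 65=30.86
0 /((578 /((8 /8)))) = 0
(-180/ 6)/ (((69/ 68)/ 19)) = -12920/ 23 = -561.74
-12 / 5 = -2.40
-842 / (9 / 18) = -1684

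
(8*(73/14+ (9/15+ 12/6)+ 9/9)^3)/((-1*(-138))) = 234885113/5916750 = 39.70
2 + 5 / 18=41 / 18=2.28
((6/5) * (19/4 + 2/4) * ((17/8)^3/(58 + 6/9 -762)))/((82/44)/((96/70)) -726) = 1802493/15196388800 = 0.00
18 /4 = 9 /2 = 4.50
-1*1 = -1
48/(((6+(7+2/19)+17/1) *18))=38/429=0.09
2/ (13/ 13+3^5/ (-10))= -20/ 233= -0.09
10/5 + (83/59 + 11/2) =1051/118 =8.91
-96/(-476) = 24/119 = 0.20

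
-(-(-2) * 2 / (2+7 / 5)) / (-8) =0.15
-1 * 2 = -2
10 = 10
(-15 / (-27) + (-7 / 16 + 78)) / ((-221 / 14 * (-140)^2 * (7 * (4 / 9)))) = -1607 / 19801600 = -0.00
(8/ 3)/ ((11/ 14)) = 112/ 33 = 3.39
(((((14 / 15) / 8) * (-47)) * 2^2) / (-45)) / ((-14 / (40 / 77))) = -188 / 10395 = -0.02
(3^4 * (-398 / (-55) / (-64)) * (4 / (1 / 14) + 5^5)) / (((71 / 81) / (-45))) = 37379138931 / 24992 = 1495644.16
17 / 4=4.25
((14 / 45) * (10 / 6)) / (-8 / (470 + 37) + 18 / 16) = 18928 / 40491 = 0.47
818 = 818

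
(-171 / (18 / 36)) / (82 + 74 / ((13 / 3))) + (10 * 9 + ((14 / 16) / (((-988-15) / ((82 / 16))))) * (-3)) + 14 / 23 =87.17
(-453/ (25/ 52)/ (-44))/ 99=1963/ 9075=0.22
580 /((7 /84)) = 6960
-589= -589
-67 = -67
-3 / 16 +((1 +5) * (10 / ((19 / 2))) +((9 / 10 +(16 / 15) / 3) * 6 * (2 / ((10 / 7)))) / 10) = 818857 / 114000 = 7.18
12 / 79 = 0.15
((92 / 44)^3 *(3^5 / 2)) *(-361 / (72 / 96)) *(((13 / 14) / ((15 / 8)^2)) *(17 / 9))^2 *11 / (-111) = 439344515823616 / 33317274375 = 13186.69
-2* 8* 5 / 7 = -80 / 7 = -11.43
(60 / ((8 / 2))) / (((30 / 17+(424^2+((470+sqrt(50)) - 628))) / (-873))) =-339881458320 / 4662041044423+18922275 * sqrt(2) / 9324082088846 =-0.07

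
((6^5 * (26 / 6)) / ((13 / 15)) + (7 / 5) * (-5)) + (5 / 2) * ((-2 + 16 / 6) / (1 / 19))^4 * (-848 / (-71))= 4644046943 / 5751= 807519.90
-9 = -9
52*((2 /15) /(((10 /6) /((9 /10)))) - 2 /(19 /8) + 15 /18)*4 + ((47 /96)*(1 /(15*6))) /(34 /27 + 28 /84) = 257940383 /19608000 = 13.15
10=10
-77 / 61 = -1.26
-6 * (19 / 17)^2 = -2166 / 289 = -7.49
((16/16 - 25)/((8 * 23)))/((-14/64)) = 96/161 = 0.60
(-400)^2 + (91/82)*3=13120273/82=160003.33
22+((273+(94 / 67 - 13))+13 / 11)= 209739 / 737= 284.58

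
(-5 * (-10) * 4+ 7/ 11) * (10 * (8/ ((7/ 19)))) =3354640/ 77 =43566.75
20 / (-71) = -0.28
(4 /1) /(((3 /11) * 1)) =44 /3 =14.67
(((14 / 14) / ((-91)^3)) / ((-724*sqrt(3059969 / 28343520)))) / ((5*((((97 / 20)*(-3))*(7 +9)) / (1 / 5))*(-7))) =81*sqrt(6270) / 46841865011561620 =0.00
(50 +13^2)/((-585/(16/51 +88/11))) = -30952/9945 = -3.11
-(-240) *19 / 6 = 760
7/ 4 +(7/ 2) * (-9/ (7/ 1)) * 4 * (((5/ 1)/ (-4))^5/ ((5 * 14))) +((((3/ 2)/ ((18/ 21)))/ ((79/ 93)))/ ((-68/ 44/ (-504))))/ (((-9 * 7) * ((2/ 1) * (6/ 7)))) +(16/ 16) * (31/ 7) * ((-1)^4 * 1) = 7148103/ 9626624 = 0.74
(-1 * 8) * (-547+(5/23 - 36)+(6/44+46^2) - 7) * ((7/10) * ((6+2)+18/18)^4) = -14188411818/253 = -56080679.12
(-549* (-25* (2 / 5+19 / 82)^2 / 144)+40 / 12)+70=35944303 / 322752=111.37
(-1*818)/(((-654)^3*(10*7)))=409/9790419240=0.00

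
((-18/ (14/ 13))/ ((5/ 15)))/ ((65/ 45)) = -243/ 7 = -34.71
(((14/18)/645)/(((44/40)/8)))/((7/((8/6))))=64/38313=0.00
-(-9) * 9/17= 81/17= 4.76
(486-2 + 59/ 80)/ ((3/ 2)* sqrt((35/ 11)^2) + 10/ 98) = 99.44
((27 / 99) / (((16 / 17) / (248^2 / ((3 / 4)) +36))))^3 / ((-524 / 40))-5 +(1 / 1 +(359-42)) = -5722669806671708639 / 5579552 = -1025650411838.03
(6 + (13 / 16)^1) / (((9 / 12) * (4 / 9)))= 327 / 16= 20.44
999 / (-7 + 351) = 2.90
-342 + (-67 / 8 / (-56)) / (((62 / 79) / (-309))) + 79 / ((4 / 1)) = -10586353 / 27776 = -381.13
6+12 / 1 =18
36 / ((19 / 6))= 216 / 19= 11.37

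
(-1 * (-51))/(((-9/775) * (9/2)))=-26350/27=-975.93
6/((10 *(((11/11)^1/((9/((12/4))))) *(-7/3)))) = -0.77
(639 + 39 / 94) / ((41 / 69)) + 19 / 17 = 70576391 / 65518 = 1077.21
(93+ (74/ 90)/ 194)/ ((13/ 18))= 128.78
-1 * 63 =-63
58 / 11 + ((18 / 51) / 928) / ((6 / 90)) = 5.28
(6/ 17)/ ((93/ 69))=0.26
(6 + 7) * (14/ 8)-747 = -2897/ 4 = -724.25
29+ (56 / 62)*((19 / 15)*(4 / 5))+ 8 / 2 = 33.92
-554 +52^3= 140054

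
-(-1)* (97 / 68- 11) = -651 / 68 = -9.57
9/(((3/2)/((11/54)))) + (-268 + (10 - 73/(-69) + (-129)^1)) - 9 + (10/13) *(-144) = -1357580/2691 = -504.49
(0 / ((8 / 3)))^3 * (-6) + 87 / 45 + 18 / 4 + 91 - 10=2623 / 30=87.43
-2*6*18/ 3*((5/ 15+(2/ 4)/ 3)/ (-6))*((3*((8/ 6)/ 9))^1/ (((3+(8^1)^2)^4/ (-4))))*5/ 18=-80/ 544080267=-0.00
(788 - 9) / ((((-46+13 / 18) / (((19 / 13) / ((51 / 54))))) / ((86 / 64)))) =-51551883 / 1440920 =-35.78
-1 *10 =-10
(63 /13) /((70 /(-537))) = -37.18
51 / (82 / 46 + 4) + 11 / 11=1306 / 133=9.82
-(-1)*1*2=2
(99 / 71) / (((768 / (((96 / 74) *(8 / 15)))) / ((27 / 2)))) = 891 / 52540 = 0.02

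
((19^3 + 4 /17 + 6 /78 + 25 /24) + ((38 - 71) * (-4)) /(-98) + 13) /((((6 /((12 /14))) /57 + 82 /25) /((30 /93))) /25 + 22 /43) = 4559899420590625 /619471515572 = 7360.95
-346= -346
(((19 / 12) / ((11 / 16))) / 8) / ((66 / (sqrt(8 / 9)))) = 19 *sqrt(2) / 6534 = 0.00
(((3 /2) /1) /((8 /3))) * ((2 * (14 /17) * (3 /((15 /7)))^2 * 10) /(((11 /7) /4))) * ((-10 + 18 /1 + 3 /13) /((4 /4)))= 4624326 /12155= 380.45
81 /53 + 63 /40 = 6579 /2120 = 3.10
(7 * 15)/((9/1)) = 11.67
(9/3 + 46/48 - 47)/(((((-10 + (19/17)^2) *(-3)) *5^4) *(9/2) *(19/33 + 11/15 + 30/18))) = -3283907/16763476500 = -0.00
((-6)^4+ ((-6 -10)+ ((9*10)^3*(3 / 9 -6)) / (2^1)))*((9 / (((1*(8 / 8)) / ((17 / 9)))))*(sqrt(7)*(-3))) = 278532051.34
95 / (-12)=-95 / 12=-7.92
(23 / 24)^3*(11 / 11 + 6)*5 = 425845 / 13824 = 30.80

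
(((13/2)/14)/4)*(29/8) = 377/896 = 0.42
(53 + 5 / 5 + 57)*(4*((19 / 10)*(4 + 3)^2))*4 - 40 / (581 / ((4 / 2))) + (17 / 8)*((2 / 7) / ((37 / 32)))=17772213456 / 107485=165345.99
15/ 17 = 0.88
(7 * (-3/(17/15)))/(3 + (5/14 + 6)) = -1.98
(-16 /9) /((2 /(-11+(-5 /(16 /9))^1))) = 221 /18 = 12.28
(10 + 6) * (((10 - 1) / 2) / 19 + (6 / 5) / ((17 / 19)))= 40776 / 1615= 25.25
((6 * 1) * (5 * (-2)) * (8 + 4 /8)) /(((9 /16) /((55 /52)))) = -37400 /39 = -958.97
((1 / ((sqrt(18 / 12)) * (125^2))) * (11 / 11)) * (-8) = -8 * sqrt(6) / 46875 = -0.00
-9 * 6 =-54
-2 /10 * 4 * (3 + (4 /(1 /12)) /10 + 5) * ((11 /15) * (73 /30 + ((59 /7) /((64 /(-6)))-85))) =24646952 /39375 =625.95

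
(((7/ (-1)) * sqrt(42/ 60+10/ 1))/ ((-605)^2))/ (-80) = 7 * sqrt(1070)/ 292820000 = 0.00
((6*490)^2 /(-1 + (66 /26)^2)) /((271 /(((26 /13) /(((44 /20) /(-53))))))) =-19355181300 /68563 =-282297.76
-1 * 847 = -847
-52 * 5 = -260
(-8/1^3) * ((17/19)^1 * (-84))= 11424/19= 601.26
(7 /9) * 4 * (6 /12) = 14 /9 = 1.56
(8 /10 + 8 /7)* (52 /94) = 1768 /1645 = 1.07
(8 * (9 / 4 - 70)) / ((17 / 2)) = -1084 / 17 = -63.76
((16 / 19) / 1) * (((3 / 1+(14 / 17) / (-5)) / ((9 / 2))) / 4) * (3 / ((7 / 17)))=1928 / 1995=0.97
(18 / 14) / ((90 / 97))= 97 / 70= 1.39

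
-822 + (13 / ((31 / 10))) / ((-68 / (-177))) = -854883 / 1054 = -811.08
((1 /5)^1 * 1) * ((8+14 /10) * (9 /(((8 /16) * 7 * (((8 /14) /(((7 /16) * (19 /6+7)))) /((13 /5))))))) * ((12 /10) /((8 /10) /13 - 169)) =-30524949 /43924000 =-0.69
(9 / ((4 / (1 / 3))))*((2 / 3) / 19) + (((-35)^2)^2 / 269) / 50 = 570372 / 5111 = 111.60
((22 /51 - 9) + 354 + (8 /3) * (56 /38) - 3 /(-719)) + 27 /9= 245496829 /696711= 352.37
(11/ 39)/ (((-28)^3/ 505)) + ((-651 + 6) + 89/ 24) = -549033307/ 856128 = -641.30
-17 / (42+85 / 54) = -918 / 2353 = -0.39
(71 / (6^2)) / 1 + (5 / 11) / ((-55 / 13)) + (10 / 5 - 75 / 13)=-1.90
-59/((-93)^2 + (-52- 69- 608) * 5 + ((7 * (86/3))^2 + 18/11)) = -5841/4482002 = -0.00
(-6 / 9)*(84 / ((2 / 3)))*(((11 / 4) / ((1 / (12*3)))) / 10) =-4158 / 5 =-831.60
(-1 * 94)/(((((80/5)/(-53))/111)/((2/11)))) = 276501/44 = 6284.11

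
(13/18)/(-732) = -13/13176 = -0.00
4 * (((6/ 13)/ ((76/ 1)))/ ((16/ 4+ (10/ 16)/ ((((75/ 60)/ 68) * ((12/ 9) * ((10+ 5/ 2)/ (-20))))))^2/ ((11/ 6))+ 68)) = 825/ 27396746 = 0.00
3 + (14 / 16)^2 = 3.77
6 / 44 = 3 / 22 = 0.14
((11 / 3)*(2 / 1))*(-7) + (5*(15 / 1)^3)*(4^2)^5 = 53084159846 / 3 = 17694719948.67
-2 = -2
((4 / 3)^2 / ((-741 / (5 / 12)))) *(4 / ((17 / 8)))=-640 / 340119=-0.00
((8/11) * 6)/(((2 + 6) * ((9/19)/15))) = 190/11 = 17.27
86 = 86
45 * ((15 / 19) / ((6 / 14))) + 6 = 1689 / 19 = 88.89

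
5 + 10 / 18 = 5.56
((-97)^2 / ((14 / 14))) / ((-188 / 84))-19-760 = -234202 / 47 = -4983.02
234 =234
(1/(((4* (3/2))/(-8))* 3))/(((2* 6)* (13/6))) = -0.02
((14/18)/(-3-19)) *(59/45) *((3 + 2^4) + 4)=-9499/8910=-1.07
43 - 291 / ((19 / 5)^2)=8248 / 361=22.85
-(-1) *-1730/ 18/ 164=-865/ 1476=-0.59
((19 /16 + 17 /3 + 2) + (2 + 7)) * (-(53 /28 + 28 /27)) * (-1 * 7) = 1898255 /5184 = 366.18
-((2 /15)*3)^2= -4 /25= -0.16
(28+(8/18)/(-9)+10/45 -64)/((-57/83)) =240866/4617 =52.17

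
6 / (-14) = -3 / 7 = -0.43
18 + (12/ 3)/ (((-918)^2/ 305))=3792563/ 210681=18.00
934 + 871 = 1805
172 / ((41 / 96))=402.73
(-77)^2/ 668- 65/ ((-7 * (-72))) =8.75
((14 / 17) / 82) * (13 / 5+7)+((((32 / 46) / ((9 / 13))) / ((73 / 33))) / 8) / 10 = 0.10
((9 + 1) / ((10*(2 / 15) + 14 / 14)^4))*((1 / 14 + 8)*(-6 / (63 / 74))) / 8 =-564435 / 235298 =-2.40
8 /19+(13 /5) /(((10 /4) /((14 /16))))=2529 /1900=1.33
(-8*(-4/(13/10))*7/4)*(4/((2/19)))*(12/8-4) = -53200/13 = -4092.31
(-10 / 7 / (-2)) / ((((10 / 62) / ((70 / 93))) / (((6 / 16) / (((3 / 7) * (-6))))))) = -35 / 72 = -0.49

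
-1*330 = -330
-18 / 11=-1.64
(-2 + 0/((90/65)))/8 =-1/4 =-0.25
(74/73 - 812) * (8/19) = -341.47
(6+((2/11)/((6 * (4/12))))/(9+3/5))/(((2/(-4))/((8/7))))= -3173/231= -13.74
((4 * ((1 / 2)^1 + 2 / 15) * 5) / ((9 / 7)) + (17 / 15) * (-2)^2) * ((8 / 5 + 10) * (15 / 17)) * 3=112636 / 255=441.71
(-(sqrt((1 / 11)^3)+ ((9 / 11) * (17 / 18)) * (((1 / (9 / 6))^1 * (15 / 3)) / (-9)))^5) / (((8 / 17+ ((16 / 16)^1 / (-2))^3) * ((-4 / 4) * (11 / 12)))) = -318977650019200 / 48187778486791383+ 17495737579904 * sqrt(11) / 19632057902026119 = -0.00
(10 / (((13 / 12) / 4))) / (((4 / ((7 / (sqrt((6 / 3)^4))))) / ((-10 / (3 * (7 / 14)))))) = -1400 / 13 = -107.69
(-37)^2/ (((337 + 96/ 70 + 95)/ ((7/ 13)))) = 335405/ 197184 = 1.70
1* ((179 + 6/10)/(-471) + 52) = 121562/2355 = 51.62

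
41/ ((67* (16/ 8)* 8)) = 41/ 1072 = 0.04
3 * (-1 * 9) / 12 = -9 / 4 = -2.25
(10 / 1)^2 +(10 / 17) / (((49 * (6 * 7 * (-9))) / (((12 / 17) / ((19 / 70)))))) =242152900 / 2421531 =100.00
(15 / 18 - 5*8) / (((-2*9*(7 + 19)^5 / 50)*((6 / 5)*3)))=29375 / 11548697472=0.00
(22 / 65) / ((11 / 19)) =38 / 65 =0.58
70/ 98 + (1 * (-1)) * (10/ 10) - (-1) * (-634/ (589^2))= -698280/ 2428447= -0.29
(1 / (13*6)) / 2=1 / 156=0.01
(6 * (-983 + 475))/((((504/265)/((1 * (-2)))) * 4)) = 33655/42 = 801.31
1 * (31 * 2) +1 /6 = 62.17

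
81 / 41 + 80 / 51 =7411 / 2091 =3.54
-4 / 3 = -1.33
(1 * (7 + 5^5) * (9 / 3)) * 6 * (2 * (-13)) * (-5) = 7328880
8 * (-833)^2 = 5551112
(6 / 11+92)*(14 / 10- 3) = -8144 / 55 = -148.07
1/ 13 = 0.08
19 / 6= 3.17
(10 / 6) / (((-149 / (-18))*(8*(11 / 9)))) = 135 / 6556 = 0.02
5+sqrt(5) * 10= 5+10 * sqrt(5)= 27.36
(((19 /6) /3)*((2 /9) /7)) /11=0.00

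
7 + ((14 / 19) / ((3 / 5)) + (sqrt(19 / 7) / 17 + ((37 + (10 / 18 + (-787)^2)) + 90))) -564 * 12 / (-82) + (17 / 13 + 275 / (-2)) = sqrt(133) / 119 + 112917268301 / 182286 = 619451.22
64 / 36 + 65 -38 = 259 / 9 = 28.78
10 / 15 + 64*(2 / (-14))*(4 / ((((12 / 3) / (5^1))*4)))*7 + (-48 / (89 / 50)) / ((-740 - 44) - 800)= -232952 / 2937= -79.32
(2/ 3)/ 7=2/ 21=0.10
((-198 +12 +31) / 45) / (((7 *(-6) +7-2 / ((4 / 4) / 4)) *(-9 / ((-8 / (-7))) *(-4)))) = 62 / 24381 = 0.00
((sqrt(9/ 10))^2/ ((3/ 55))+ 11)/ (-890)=-11/ 356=-0.03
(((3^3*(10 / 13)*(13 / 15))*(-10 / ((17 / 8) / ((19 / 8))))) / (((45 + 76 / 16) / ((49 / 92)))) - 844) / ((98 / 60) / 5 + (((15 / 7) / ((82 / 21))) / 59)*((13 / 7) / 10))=-334452366242400 / 129801674081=-2576.64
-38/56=-19/28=-0.68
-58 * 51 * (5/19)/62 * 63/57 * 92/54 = -793730/33573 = -23.64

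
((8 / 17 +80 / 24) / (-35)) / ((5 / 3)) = -194 / 2975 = -0.07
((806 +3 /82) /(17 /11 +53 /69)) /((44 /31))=141377205 /575968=245.46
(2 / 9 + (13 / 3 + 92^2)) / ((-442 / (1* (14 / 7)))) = -76217 / 1989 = -38.32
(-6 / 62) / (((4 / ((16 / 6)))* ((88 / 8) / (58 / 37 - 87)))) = 0.50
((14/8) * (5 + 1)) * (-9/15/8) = -63/80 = -0.79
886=886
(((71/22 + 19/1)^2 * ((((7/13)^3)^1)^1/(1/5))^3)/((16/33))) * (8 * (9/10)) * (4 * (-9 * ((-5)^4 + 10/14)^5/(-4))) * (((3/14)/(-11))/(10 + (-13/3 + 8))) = -225902586886115535892597500000/52608921389453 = -4293997689361567.67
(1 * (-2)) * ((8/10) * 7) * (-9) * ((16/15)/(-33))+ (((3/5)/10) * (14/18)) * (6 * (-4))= -4.38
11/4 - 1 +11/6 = 43/12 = 3.58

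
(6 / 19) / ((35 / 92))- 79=-51983 / 665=-78.17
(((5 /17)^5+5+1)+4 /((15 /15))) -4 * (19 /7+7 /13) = -388756443 /129206987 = -3.01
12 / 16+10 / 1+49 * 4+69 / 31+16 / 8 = 26161 / 124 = 210.98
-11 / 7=-1.57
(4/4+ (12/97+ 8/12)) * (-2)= -1042/291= -3.58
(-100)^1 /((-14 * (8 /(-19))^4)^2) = -424589076025 /822083584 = -516.48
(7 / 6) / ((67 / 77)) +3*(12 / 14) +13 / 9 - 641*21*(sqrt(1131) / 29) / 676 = 45221 / 8442 - 13461*sqrt(1131) / 19604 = -17.74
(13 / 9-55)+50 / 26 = -6041 / 117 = -51.63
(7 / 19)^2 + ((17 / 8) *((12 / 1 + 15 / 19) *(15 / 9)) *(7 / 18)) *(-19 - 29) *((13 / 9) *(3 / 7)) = -188906 / 361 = -523.29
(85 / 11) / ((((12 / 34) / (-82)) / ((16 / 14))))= -473960 / 231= -2051.77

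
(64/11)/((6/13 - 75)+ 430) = 0.02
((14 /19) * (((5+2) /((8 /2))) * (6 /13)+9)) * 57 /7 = 765 /13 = 58.85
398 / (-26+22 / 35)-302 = -141053 / 444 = -317.69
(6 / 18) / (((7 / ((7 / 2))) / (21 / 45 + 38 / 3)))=197 / 90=2.19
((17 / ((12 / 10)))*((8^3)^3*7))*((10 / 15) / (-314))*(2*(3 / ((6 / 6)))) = -79859548160 / 471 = -169553180.81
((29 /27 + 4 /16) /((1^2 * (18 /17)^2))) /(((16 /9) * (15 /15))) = 0.66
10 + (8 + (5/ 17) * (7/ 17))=18.12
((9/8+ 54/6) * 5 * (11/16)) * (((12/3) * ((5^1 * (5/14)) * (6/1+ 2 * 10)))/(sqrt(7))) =1447875 * sqrt(7)/1568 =2443.06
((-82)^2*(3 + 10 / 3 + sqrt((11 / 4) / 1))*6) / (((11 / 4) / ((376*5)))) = 151693440*sqrt(11) / 11 + 1921450240 / 11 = 220414587.60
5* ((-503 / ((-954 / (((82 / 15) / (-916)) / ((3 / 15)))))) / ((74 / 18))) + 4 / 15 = 6669529 / 26944140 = 0.25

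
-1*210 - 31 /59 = -12421 /59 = -210.53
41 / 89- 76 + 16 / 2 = -6011 / 89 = -67.54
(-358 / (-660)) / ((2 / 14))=1253 / 330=3.80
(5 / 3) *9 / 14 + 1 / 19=299 / 266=1.12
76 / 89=0.85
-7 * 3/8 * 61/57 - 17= -3011/152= -19.81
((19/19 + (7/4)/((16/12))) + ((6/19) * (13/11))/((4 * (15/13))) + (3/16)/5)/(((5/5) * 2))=10161/8360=1.22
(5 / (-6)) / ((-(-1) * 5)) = -1 / 6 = -0.17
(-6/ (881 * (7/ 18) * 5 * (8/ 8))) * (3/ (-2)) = 162/ 30835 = 0.01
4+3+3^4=88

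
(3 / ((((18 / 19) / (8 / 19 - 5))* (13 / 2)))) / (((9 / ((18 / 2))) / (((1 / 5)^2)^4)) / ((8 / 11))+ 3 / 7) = -1624 / 391015937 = -0.00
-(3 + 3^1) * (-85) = 510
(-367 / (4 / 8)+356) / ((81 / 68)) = -952 / 3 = -317.33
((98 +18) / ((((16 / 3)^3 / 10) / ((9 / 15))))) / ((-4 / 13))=-30537 / 2048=-14.91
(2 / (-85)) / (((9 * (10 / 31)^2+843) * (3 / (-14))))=26908 / 206810865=0.00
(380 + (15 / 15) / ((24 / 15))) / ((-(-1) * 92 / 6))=9135 / 368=24.82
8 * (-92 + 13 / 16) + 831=203 / 2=101.50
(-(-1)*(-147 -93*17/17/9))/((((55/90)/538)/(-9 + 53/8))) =3618588/11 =328962.55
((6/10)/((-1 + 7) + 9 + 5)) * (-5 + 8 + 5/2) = 33/200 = 0.16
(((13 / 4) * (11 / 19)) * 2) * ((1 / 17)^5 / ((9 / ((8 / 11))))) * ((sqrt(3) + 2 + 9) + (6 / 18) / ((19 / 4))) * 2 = 104 * sqrt(3) / 242795547 + 65624 / 13839346179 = 0.00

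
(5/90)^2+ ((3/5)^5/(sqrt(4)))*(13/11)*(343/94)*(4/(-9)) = -37391707/523462500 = -0.07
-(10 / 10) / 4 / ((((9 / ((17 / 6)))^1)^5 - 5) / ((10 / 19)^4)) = -3549642500 / 58913659172219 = -0.00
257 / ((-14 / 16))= -2056 / 7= -293.71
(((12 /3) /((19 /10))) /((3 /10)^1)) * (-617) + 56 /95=-1233832 /285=-4329.24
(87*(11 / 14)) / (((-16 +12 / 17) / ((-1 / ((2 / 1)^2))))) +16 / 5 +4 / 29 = 1881209 / 422240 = 4.46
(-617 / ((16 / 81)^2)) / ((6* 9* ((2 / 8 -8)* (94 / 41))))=6147171 / 372992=16.48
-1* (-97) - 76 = 21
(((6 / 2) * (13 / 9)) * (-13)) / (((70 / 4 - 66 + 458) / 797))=-20722 / 189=-109.64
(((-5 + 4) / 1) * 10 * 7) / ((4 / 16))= -280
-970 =-970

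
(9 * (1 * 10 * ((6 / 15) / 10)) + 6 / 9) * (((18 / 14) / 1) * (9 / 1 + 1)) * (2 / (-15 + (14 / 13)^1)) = -7.88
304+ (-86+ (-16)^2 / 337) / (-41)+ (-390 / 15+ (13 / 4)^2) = 64252705 / 221072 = 290.64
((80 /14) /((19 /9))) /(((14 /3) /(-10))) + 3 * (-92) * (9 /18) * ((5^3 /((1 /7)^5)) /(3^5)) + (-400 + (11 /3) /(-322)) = -4140123068801 /3468906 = -1193495.32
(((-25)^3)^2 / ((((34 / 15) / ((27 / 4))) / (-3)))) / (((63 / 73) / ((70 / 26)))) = -12030029296875 / 1768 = -6804315213.16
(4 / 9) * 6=8 / 3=2.67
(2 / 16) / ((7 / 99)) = 99 / 56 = 1.77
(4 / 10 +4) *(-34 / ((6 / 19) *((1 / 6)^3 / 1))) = -511632 / 5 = -102326.40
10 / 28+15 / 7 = 5 / 2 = 2.50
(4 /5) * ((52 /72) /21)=26 /945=0.03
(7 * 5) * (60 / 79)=2100 / 79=26.58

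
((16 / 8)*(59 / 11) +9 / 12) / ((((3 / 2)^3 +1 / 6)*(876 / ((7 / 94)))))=707 / 2566388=0.00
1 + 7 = 8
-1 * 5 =-5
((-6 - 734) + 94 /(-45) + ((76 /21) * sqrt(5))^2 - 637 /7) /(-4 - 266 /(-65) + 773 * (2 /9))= -22003293 /4926656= -4.47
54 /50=27 /25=1.08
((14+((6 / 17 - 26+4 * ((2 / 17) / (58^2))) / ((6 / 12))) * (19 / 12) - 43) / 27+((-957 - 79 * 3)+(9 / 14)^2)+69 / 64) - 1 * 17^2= -5395170191539 / 3631666752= -1485.59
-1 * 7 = -7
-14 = -14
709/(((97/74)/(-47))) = -2465902/97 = -25421.67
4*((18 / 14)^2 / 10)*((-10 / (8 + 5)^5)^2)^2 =324000 / 931243224969159172501249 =0.00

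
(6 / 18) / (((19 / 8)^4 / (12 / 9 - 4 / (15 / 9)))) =-65536 / 5864445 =-0.01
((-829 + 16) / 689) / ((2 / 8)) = -3252 / 689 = -4.72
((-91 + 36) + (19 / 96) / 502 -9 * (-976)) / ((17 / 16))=420667987 / 51204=8215.53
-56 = -56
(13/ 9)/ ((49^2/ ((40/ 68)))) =130/ 367353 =0.00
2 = 2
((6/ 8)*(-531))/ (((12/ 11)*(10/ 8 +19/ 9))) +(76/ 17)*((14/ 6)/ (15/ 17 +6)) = -1654021/ 15444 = -107.10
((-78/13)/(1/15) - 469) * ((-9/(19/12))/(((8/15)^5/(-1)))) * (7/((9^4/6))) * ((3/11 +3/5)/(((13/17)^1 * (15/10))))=-9594375/26752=-358.64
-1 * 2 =-2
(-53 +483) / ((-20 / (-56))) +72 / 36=1206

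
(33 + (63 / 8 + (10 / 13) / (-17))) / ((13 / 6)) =216561 / 11492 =18.84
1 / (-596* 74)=-1 / 44104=-0.00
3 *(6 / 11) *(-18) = -29.45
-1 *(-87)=87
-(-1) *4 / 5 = 4 / 5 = 0.80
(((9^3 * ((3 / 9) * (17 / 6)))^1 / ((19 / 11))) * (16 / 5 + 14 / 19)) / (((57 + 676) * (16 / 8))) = 1.07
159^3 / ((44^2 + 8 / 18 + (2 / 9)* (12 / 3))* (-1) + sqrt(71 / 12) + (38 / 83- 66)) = -1996659519235344 / 994869127267- 166149411786* sqrt(213) / 994869127267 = -2009.39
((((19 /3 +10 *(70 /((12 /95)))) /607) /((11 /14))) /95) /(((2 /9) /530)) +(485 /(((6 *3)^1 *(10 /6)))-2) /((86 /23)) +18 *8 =1515368959 /3445332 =439.83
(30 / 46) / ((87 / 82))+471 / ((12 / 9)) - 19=893419 / 2668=334.86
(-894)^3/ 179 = -714516984/ 179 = -3991714.99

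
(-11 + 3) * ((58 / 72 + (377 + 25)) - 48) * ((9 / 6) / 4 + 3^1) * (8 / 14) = -38319 / 7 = -5474.14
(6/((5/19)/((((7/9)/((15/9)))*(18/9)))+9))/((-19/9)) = -252/823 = -0.31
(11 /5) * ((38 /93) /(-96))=-209 /22320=-0.01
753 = 753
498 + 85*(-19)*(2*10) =-31802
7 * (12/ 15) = 28/ 5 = 5.60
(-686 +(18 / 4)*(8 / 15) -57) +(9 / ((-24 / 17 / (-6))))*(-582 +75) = -402667 / 20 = -20133.35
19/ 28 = 0.68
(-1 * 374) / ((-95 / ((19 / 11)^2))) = 646 / 55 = 11.75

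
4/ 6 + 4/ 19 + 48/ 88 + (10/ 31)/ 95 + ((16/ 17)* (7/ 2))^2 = 68964934/ 5617293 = 12.28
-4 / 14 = -2 / 7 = -0.29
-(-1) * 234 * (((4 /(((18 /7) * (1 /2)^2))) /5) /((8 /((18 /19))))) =34.48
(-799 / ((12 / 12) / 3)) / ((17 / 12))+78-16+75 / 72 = -39095 / 24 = -1628.96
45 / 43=1.05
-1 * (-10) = 10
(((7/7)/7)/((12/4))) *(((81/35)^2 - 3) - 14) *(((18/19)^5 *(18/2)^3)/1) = -308.47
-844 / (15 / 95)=-16036 / 3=-5345.33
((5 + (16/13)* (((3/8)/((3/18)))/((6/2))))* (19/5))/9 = 1463/585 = 2.50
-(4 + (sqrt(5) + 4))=-8 - sqrt(5)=-10.24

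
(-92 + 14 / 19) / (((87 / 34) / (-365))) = 13018.11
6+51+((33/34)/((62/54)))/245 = 14720001/258230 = 57.00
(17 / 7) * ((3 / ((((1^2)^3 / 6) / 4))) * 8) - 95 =9127 / 7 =1303.86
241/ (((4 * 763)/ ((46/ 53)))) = 5543/ 80878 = 0.07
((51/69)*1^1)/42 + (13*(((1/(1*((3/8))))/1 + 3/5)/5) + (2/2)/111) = 7612993/893550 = 8.52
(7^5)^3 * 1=4747561509943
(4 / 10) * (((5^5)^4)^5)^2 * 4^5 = 25489470578119236432462086364283388889457672883081900577182173654178606424208930575089437995522922975055735150817781686782836914062500000000000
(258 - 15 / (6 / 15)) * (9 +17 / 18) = 8771 / 4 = 2192.75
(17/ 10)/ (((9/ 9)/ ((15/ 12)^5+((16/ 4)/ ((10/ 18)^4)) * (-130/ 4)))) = -2962920463/ 1280000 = -2314.78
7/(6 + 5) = 7/11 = 0.64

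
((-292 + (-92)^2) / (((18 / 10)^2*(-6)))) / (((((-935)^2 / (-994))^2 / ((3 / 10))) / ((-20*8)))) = 0.03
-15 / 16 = -0.94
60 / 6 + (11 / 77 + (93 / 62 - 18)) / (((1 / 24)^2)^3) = -21881290682 / 7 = -3125898668.86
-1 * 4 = -4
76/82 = 38/41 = 0.93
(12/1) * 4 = 48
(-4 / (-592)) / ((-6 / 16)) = -2 / 111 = -0.02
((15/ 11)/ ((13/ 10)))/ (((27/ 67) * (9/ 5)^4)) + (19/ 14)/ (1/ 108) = 8678207432/ 59108049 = 146.82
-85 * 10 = -850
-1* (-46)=46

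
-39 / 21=-13 / 7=-1.86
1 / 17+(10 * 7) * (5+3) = 9521 / 17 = 560.06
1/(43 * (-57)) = -1/2451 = -0.00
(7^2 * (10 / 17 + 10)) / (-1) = -8820 / 17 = -518.82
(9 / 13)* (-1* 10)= -90 / 13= -6.92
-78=-78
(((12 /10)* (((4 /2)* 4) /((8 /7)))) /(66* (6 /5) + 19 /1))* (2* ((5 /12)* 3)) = 105 /491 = 0.21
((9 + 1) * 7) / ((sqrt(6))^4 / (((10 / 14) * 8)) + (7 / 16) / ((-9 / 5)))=7200 / 623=11.56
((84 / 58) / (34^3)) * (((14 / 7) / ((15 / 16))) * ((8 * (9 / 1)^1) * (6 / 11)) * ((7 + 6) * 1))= 314496 / 7836235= 0.04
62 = 62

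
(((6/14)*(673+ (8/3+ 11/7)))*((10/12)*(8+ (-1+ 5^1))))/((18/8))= 568880/441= 1289.98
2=2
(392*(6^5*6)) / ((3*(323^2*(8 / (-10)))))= -7620480 / 104329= -73.04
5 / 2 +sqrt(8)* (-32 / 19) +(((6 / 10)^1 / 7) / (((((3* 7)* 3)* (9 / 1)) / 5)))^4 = 15318258041207 / 6127303216482-64* sqrt(2) / 19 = -2.26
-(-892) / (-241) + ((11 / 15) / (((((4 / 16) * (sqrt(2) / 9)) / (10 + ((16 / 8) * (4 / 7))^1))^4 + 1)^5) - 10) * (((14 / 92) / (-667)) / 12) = -744716908683078193962034041605704018934680207724521259688799430837974765553 / 201216724810830548818564098097649106781011005751856699305108391746679687500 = -3.70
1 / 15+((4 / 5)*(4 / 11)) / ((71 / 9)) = 1213 / 11715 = 0.10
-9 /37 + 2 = 65 /37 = 1.76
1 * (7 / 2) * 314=1099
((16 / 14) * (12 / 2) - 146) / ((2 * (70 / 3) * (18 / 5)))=-487 / 588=-0.83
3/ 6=1/ 2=0.50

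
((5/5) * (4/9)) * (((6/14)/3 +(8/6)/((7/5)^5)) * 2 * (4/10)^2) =630496/11344725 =0.06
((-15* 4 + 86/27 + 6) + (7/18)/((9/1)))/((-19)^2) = -8225/58482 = -0.14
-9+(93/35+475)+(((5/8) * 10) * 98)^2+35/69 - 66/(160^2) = 2322266545981/6182400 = 375625.41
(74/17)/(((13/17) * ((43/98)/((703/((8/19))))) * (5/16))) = 193729928/2795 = 69313.03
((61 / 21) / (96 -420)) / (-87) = 61 / 591948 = 0.00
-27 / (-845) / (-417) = -9 / 117455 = -0.00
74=74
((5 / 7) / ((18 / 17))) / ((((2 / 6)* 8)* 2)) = 85 / 672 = 0.13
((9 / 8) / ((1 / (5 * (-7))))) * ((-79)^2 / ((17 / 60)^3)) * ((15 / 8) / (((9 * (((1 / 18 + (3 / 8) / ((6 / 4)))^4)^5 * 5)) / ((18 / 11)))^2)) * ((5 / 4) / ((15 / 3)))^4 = -41311434894771395746389.03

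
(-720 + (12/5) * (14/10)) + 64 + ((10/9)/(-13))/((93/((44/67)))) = -11894815532/18225675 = -652.64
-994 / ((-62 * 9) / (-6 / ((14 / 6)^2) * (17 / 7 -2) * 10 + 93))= 716603 / 4557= 157.25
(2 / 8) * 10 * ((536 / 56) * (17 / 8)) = 5695 / 112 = 50.85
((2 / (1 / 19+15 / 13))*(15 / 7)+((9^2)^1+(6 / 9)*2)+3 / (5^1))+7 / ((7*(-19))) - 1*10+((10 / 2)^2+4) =105.43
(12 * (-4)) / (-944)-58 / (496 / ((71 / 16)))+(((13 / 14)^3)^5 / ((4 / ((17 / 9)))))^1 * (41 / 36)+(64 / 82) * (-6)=-75202331008636604677766567 / 15119001109449076001734656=-4.97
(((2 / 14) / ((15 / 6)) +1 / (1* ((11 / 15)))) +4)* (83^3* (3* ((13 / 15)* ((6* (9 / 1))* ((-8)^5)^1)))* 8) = -219600720294838272 / 1925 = -114078296257058.84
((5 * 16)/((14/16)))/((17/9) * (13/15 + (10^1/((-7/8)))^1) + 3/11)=-237600/51137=-4.65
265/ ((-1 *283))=-265/ 283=-0.94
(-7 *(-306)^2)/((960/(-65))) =710073/16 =44379.56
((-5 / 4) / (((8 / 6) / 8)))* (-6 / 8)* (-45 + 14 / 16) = -15885 / 64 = -248.20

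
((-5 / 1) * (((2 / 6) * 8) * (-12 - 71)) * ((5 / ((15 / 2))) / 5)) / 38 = 664 / 171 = 3.88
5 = 5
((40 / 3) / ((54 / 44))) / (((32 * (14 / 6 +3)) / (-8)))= -55 / 108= -0.51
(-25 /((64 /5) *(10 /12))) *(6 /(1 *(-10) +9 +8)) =-2.01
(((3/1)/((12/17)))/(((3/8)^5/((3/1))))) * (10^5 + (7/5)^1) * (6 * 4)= 185687932928/45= 4126398509.51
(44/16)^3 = 20.80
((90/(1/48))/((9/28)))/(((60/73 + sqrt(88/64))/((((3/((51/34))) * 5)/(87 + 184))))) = -4709376000/8080949 + 1432435200 * sqrt(22)/8080949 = 248.65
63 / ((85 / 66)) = 4158 / 85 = 48.92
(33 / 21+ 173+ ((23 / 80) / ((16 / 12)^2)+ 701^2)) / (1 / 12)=13213555707 / 2240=5898908.80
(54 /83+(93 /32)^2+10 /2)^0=1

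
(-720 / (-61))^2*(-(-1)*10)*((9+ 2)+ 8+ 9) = 145152000 / 3721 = 39008.87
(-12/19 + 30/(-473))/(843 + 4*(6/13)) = -27066/32901407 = -0.00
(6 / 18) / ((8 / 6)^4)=0.11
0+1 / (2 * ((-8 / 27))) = -27 / 16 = -1.69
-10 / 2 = -5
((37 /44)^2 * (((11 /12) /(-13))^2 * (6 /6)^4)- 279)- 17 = -115253927 /389376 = -296.00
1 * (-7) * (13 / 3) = -91 / 3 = -30.33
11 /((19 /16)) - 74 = -1230 /19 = -64.74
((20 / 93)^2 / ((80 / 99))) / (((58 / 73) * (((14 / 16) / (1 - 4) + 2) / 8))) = 385440 / 1142629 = 0.34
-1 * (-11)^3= 1331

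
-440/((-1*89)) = 440/89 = 4.94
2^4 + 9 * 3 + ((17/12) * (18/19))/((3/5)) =1719/38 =45.24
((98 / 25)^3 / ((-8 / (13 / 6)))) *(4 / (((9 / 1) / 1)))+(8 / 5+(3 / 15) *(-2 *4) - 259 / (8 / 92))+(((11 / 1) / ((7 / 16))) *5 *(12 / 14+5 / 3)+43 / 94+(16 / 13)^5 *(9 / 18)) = -961950512219650846 / 360740156765625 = -2666.60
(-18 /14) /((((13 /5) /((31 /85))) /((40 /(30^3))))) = -0.00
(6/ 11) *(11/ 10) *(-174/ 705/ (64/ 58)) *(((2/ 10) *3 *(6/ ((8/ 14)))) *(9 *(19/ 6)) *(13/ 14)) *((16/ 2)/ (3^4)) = -2.21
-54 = -54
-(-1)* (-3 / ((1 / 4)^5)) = -3072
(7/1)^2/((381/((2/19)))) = 98/7239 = 0.01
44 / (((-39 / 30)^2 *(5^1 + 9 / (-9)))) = 1100 / 169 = 6.51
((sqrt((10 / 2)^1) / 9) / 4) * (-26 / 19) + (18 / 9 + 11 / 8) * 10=135 / 4- 13 * sqrt(5) / 342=33.67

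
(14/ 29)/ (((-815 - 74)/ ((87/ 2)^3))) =-22707/ 508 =-44.70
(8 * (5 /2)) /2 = 10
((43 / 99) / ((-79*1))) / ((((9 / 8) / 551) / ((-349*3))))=66150856 / 23463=2819.37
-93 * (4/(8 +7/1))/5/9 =-124/225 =-0.55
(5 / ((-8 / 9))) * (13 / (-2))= 585 / 16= 36.56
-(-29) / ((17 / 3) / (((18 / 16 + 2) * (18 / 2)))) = 19575 / 136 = 143.93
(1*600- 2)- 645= -47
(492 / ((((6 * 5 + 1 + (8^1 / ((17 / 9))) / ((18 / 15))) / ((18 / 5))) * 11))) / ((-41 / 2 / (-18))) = 132192 / 32285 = 4.09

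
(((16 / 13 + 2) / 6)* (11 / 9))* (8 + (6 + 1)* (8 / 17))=7.43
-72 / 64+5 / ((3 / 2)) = 53 / 24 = 2.21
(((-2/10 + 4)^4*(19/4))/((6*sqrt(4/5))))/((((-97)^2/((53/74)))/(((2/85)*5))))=131233247*sqrt(5)/177547830000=0.00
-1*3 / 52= -3 / 52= -0.06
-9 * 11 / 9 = -11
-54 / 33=-18 / 11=-1.64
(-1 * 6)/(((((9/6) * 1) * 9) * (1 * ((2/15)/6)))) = -20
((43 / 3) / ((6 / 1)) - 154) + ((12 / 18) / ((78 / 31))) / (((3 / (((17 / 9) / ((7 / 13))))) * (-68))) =-1031593 / 6804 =-151.62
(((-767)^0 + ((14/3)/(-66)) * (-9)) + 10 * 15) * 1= 1668/11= 151.64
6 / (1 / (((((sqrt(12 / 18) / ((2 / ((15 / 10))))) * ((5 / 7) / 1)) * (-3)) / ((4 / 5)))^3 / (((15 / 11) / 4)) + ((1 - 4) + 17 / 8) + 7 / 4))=21 / 4 - 2784375 * sqrt(6) / 87808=-72.42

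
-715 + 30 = -685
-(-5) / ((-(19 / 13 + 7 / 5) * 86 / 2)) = -0.04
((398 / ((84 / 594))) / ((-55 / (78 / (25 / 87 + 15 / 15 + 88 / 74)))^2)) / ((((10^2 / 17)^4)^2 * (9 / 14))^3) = 644034923454733399711449502959920152123471 / 546156737500000000000000000000000000000000000000000000000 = 0.00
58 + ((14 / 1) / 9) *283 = 4484 / 9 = 498.22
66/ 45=22/ 15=1.47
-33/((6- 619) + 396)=33/217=0.15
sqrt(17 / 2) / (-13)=-sqrt(34) / 26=-0.22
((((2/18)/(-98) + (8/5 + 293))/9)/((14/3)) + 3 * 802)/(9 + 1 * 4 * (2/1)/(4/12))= 446938501/6112260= 73.12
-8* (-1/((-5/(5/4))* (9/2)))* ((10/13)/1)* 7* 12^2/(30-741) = 4480/9243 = 0.48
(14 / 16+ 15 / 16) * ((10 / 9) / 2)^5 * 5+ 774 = 731715941 / 944784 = 774.48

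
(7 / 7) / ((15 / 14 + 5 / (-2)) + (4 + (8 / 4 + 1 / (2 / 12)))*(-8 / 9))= -21 / 254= -0.08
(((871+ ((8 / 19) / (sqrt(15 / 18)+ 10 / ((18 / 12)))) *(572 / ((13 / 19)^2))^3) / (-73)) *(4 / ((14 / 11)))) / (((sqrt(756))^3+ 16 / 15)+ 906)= 165 *(-10124429369848-1913587 *sqrt(30)) / (1122667 *(6803+ 34020 *sqrt(21)) *(sqrt(30)+ 40))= -201.10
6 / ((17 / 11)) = 3.88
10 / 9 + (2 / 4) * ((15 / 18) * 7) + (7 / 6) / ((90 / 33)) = 401 / 90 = 4.46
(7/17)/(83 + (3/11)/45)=1155/232832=0.00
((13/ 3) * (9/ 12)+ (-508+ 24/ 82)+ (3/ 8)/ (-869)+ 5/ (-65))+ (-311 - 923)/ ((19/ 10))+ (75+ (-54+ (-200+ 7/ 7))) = -93777256407/ 70402904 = -1332.01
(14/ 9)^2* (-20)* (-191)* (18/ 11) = 1497440/ 99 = 15125.66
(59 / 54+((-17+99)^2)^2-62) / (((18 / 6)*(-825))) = -488290843 / 26730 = -18267.52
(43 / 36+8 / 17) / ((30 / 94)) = 47893 / 9180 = 5.22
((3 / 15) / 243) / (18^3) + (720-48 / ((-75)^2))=637721641853 / 885735000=719.99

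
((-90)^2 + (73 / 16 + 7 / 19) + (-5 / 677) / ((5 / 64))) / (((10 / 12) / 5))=5004120501 / 102904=48629.02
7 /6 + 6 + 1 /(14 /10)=331 /42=7.88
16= 16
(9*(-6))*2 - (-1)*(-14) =-122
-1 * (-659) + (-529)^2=280500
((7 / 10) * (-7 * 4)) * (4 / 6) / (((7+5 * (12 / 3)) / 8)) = -1568 / 405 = -3.87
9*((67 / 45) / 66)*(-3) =-67 / 110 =-0.61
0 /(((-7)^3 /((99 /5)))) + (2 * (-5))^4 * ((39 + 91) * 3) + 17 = 3900017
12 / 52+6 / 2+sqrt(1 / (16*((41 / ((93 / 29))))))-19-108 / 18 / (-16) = -1601 / 104+sqrt(110577) / 4756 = -15.32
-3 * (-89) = 267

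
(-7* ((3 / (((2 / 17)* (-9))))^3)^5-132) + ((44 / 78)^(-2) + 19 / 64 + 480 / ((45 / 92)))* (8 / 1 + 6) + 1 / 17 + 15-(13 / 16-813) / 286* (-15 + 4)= 42628698.71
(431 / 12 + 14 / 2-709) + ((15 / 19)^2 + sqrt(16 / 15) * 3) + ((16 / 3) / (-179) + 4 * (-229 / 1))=-408777173 / 258476 + 4 * sqrt(15) / 5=-1578.39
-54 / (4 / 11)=-297 / 2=-148.50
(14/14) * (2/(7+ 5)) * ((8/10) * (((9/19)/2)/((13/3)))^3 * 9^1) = 59049/301384460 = 0.00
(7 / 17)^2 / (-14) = -7 / 578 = -0.01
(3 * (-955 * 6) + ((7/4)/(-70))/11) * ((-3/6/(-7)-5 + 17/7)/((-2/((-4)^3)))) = 15127202/11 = 1375200.18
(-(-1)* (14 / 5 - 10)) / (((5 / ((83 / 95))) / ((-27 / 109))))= 80676 / 258875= 0.31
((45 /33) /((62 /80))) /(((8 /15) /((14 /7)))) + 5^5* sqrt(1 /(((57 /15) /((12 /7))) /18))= 8911.64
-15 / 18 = -0.83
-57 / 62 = -0.92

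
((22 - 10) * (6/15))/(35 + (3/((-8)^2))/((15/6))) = 768/5603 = 0.14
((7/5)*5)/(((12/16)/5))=140/3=46.67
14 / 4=7 / 2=3.50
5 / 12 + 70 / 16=115 / 24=4.79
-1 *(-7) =7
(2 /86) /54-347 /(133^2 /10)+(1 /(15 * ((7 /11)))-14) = -2893853437 /205369290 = -14.09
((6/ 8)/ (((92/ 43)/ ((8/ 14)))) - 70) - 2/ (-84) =-134807/ 1932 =-69.78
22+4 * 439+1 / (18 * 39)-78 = 1193401 / 702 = 1700.00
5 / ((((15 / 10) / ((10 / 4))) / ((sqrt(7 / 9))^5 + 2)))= 21.11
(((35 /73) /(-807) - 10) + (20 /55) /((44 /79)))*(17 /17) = -66632576 /7128231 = -9.35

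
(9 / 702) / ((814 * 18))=0.00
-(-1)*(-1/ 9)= -1/ 9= -0.11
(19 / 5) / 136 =19 / 680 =0.03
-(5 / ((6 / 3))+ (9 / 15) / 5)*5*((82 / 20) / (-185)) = 5371 / 18500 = 0.29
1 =1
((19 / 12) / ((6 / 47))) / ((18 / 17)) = 15181 / 1296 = 11.71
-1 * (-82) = 82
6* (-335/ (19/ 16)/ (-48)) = 670/ 19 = 35.26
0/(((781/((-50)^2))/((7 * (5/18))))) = 0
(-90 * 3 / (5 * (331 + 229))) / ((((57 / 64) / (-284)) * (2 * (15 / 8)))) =27264 / 3325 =8.20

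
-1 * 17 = -17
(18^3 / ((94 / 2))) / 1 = 5832 / 47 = 124.09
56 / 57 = 0.98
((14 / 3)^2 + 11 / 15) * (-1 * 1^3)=-1013 / 45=-22.51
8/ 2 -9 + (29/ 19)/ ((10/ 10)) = -66/ 19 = -3.47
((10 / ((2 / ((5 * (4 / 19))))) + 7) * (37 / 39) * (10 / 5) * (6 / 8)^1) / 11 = 8621 / 5434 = 1.59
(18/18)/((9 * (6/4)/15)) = 10/9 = 1.11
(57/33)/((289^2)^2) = 19/76733331851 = 0.00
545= 545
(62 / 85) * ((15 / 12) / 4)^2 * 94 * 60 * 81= 8851275 / 272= 32541.45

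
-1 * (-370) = 370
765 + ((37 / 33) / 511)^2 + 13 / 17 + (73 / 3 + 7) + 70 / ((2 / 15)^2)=45775353984013 / 9668266146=4734.60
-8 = -8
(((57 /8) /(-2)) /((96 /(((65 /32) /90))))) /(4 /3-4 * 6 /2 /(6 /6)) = 247 /3145728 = 0.00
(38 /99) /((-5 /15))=-38 /33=-1.15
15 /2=7.50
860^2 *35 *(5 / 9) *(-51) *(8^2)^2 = -9012469760000 / 3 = -3004156586666.67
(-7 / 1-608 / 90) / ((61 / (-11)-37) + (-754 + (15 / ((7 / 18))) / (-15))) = 47663 / 2768940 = 0.02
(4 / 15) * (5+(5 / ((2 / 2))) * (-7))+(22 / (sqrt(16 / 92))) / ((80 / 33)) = -8+363 * sqrt(23) / 80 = 13.76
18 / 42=3 / 7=0.43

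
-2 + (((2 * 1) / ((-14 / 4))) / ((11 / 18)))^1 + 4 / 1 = 82 / 77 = 1.06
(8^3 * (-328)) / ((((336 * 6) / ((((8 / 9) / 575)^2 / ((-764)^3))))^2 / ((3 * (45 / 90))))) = -82 / 46068223398139334224799391796875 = -0.00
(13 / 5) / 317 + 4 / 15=1307 / 4755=0.27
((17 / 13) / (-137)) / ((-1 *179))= 17 / 318799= 0.00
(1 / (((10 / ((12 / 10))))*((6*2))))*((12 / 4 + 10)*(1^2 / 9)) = 0.01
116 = 116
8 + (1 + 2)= 11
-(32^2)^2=-1048576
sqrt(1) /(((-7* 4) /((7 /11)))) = -1 /44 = -0.02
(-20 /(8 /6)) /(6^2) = -5 /12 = -0.42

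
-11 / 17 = -0.65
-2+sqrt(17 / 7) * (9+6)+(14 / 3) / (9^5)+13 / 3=413357 / 177147+15 * sqrt(119) / 7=25.71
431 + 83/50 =21633/50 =432.66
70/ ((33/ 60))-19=1191/ 11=108.27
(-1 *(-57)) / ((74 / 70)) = 1995 / 37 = 53.92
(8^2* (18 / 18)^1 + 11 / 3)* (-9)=-609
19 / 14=1.36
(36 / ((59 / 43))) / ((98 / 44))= 34056 / 2891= 11.78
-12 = -12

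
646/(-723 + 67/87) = -28101/31417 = -0.89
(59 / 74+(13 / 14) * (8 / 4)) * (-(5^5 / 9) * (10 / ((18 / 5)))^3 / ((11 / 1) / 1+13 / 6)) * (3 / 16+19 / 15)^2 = -327102294921875 / 103099868928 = -3172.67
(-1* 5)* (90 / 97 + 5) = -2875 / 97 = -29.64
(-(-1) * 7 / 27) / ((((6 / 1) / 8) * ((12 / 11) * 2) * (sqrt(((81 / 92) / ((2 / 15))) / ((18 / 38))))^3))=14168 * sqrt(13110) / 532917225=0.00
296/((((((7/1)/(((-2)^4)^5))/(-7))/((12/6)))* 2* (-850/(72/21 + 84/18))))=310378496/105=2955985.68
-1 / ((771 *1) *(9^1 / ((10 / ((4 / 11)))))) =-55 / 13878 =-0.00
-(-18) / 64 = 9 / 32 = 0.28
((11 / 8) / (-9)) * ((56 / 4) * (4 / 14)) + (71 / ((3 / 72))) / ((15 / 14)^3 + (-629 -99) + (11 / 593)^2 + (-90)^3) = -7775042655072691 / 12674366967091842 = -0.61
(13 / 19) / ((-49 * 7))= -13 / 6517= -0.00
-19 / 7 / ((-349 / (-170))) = -3230 / 2443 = -1.32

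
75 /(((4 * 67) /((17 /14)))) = 1275 /3752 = 0.34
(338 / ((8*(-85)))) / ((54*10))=-169 / 183600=-0.00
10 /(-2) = -5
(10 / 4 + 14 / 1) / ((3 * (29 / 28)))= 154 / 29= 5.31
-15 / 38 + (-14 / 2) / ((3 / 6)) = -547 / 38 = -14.39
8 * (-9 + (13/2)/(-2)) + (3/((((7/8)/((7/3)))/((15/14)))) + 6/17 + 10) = -9410/119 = -79.08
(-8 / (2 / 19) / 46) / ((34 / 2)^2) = -38 / 6647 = -0.01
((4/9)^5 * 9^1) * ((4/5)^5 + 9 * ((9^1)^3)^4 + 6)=8133970650673048576/20503125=396718580736.99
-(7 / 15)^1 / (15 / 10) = -14 / 45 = -0.31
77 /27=2.85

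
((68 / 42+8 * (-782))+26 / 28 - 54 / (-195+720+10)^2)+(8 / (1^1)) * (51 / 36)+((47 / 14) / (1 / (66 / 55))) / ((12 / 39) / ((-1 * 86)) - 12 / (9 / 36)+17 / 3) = -5327798201364497 / 853510928550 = -6242.21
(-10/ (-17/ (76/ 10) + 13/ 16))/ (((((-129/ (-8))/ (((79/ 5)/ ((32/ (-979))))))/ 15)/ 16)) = -940466560/ 18619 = -50511.12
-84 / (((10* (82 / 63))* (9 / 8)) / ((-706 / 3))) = 276752 / 205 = 1350.01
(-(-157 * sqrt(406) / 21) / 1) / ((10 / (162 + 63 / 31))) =53223 * sqrt(406) / 434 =2471.00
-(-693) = 693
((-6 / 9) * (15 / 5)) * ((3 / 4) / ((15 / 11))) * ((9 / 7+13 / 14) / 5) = -341 / 700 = -0.49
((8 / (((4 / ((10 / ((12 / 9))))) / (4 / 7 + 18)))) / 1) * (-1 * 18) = -35100 / 7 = -5014.29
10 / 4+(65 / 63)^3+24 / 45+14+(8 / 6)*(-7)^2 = 208701629 / 2500470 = 83.46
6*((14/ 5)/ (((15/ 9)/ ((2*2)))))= 1008/ 25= 40.32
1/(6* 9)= 1/54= 0.02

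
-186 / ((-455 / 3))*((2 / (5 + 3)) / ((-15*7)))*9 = -837 / 31850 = -0.03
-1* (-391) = 391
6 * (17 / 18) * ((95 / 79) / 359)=1615 / 85083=0.02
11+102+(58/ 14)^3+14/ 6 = 191845/ 1029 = 186.44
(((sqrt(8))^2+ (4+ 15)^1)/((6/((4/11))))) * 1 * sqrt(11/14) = 9 * sqrt(154)/77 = 1.45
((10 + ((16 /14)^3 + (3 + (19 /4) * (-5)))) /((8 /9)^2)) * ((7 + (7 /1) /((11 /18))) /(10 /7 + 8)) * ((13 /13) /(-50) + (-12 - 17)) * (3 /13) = 3330005823 /21683200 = 153.58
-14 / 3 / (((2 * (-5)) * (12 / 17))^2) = -2023 / 21600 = -0.09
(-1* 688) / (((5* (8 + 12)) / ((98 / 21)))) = -2408 / 75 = -32.11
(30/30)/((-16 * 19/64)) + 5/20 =3/76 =0.04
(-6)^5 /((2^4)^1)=-486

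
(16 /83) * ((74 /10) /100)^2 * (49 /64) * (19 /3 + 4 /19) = 25021213 /4731000000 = 0.01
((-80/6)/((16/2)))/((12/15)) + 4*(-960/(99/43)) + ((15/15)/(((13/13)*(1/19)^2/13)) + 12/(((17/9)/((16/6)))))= 6821713/2244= 3039.98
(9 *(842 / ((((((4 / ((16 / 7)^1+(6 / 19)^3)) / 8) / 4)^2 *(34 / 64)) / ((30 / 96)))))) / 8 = 7503976602224640 / 39189218873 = 191480.64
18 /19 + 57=1101 /19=57.95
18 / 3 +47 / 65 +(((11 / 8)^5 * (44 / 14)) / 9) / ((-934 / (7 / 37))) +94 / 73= 8.01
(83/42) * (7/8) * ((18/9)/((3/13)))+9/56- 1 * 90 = -74.85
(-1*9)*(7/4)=-63/4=-15.75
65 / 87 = 0.75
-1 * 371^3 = -51064811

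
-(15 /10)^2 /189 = -1 /84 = -0.01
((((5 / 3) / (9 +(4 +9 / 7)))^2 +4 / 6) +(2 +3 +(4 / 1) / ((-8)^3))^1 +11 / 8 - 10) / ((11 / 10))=-85033 / 31680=-2.68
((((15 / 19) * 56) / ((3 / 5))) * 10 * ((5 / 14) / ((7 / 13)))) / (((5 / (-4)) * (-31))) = 52000 / 4123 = 12.61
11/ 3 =3.67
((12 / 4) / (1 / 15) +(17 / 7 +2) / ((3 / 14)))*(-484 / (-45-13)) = 47674 / 87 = 547.98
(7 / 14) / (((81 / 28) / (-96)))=-448 / 27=-16.59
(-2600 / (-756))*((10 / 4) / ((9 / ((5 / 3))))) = 1.59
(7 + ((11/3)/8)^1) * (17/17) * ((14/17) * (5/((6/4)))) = 6265/306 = 20.47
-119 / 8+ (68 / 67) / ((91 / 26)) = -54723 / 3752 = -14.59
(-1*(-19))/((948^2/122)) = 1159/449352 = 0.00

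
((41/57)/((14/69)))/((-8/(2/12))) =-943/12768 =-0.07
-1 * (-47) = 47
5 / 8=0.62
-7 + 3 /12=-27 /4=-6.75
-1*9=-9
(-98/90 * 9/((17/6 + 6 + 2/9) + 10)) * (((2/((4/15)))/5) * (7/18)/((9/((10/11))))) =-1/33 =-0.03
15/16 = 0.94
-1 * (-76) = 76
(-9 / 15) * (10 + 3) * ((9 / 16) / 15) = -117 / 400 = -0.29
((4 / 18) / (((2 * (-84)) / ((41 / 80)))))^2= 1681 / 3657830400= 0.00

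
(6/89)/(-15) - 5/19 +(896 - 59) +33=7353587/8455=869.73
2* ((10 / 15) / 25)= 4 / 75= 0.05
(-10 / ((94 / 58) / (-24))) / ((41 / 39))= 271440 / 1927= 140.86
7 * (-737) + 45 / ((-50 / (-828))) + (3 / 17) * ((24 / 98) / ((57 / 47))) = -349283243 / 79135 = -4413.76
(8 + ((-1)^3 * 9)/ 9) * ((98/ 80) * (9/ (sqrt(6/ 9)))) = 3087 * sqrt(6)/ 80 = 94.52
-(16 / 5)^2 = -256 / 25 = -10.24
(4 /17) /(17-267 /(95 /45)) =-19 /8840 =-0.00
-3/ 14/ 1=-3/ 14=-0.21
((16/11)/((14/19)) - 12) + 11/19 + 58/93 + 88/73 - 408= -4128044491/9932307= -415.62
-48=-48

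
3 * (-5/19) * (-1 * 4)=60/19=3.16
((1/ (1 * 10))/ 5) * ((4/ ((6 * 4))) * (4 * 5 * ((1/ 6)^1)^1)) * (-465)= -5.17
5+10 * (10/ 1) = 105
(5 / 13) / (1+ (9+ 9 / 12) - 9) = 20 / 91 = 0.22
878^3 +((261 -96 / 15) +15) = 3384182108 / 5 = 676836421.60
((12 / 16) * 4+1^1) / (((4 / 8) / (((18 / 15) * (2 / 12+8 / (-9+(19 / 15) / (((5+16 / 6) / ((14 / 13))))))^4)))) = 11768755917150085681 / 4084898233857008535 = 2.88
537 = 537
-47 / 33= -1.42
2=2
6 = 6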